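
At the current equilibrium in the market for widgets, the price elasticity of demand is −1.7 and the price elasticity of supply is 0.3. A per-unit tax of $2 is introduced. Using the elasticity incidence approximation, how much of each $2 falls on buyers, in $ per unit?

Incidence ratio: buyers' share ≈ εs / (εs + |εd|) = 0.3 / (0.3 + 1.7) = 0.15.
So buyers bear ≈ 0.15 × $2 = $0.3; suppliers bear $1.7.

Buyers bear ≈ $0.3 per unit.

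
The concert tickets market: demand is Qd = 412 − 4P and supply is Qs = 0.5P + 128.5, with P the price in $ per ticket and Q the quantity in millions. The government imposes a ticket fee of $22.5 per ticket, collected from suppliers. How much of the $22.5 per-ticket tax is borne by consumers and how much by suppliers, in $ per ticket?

Consumers bear $2.5 per ticket; suppliers bear $20 per ticket.

Without the tax, 412 − 4P = 0.5P + 128.5 gives 4.5P = 283.5, so P* = $63 and Q* = 160.
With the tax collected from suppliers, supply shifts: Qs = 0.5(P − 22.5) + 128.5.
Solving gives Q = 150 with consumers paying $65.5 and suppliers receiving $43 (the $22.5 wedge).
Burden on consumers: $2.5; on suppliers: $20. (They sum to $22.5.)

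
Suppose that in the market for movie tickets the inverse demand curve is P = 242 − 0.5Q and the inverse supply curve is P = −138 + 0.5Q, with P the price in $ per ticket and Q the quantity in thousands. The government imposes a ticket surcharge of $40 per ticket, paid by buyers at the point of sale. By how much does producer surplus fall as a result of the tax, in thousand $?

Producer surplus falls by $7200 thousand.

Rewrite in direct form: Qd = 484 − 2P and Qs = 2P + 276.
Before the tax: set 484 − 2P = 2P + 276 → P* = $52, Q* = 380.
With the tax collected from buyers, demand (in seller-price terms) shifts: Qd = 484 − 2(P + 40).
New equilibrium: buyers pay $72, producers receive $32, Q = 340. (Wedge: Pb − Ps = 40.)
ΔPS is the trapezoid between Q = 340 and Q = 380 of height $20: ½ · (380 + 340) · 20 = $7200.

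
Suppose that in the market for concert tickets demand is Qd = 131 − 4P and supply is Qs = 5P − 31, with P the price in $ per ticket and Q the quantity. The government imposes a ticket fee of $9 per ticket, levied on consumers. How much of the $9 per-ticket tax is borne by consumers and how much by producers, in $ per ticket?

Consumers bear $5 per ticket; producers bear $4 per ticket.

Without the tax, 131 − 4P = 5P − 31 gives 9P = 162, so P* = $18 and Q* = 59.
With the tax collected from consumers, demand (in seller-price terms) shifts: Qd = 131 − 4(P + 9).
Solving gives Q = 39 with consumers paying $23 and producers receiving $14 (the $9 wedge).
Burden on consumers: $5; on producers: $4. (They sum to $9.)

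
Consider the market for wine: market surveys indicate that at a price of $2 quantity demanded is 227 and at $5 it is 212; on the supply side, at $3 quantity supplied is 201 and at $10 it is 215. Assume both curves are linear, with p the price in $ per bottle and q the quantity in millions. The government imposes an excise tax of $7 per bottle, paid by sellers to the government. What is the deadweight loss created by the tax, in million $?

Deadweight loss = $35 million.

Demand slope: (212 − 227)/(5 − 2) = -5, so qd = 237 − 5p.
Supply slope: (215 − 201)/(10 − 3) = 2, so qs = 2p + 195.
Without the tax, 237 − 5p = 2p + 195 gives 7p = 42, so p* = $6 and q* = 207.
With the tax collected from sellers, supply shifts: qs = 2(p − 7) + 195.
New equilibrium: consumers pay $8, sellers receive $1, q = 197. (Wedge: pb − ps = 7.)
Quantity falls by |ΔQ| = |207 − 197| = 10.
DWL = ½ · t · |ΔQ| = ½ · 7 · 10 = $35.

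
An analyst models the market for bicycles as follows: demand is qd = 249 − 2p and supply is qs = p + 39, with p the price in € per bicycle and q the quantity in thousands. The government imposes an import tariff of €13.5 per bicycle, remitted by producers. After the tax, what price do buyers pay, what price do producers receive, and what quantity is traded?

Buyers pay €74.5; producers receive €61; quantity = 100.

Before the tax: set 249 − 2p = p + 39 → p* = €70, q* = 109.
With the tax collected from producers, supply shifts: qs = (p − 13.5) + 39.
New equilibrium: buyers pay €74.5, producers receive €61, q = 100. (Wedge: pb − ps = 13.5.)
The less price-elastic side of the market bears the larger share of a per-unit tax.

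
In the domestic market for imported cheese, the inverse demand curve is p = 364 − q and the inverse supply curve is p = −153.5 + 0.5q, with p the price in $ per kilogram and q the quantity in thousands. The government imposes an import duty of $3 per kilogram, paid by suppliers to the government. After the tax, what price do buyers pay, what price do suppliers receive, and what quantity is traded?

Buyers pay $21; suppliers receive $18; quantity = 343.

Rewrite in direct form: qd = 364 − p and qs = 2p + 307.
Before the tax: set 364 − p = 2p + 307 → p* = $19, q* = 345.
With the tax collected from suppliers, supply shifts: qs = 2(p − 3) + 307.
Solving gives q = 343 with buyers paying $21 and suppliers receiving $18 (the $3 wedge).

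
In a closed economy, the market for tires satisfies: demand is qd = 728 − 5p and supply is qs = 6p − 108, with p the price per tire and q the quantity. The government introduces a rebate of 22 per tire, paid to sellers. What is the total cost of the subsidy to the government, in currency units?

Government outlay = 8976.

Without the subsidy, 728 − 5p = 6p − 108 gives 11p = 836, so p* = 76 and q* = 348.
With a per-unit subsidy paid to sellers, each receives p + 22 per unit sold, so supply becomes qs = 6(p + 22) − 108.
New equilibrium: buyers pay 64, sellers receive 86, q = 408. (Wedge: pb − ps = −22.)
Outlay = t · Q = 22 · 408 = 8976.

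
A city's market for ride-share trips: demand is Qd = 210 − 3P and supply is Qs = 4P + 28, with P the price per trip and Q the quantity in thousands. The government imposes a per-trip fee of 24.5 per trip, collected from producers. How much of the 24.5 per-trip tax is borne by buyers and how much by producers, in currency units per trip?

Buyers bear 14 per trip; producers bear 10.5 per trip.

Before the tax: set 210 − 3P = 4P + 28 → P* = 26, Q* = 132.
With the tax collected from producers, supply shifts: Qs = 4(P − 24.5) + 28.
Solving gives Q = 90 with buyers paying 40 and producers receiving 15.5 (the 24.5 wedge).
Burden on buyers: 14; on producers: 10.5. (They sum to 24.5.)
The less price-elastic side of the market bears the larger share of a per-unit tax.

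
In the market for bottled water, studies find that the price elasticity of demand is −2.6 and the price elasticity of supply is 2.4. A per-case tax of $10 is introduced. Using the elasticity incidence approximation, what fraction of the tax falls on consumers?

Consumers' share ≈ 0.48.

Incidence ratio: consumers' share ≈ εs / (εs + |εd|) = 2.4 / (2.4 + 2.6) = 0.48.
Supply is the less elastic side, so consumers bear the smaller share.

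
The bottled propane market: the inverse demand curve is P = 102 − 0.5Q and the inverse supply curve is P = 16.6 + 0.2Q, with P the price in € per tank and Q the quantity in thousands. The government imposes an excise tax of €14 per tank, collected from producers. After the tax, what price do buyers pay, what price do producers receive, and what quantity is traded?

Buyers pay €51; producers receive €37; quantity = 102.

Inverting to Q(P) form: Qd = 204 − 2P; Qs = 5P − 83.
Without the tax, 204 − 2P = 5P − 83 gives 7P = 287, so P* = €41 and Q* = 122.
With the tax collected from producers, supply shifts: Qs = 5(P − 14) − 83.
Solving gives Q = 102 with buyers paying €51 and producers receiving €37 (the €14 wedge).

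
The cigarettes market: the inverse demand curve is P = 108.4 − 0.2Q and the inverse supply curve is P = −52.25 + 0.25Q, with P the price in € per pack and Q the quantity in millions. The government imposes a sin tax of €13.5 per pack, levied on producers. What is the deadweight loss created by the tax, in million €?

Deadweight loss = €202.5 million.

Rewrite in direct form: Qd = 542 − 5P and Qs = 4P + 209.
Without the tax, 542 − 5P = 4P + 209 gives 9P = 333, so P* = €37 and Q* = 357.
With the tax collected from producers, supply shifts: Qs = 4(P − 13.5) + 209.
Solving gives Q = 327 with buyers paying €43 and producers receiving €29.5 (the €13.5 wedge).
Quantity falls by |ΔQ| = |357 − 327| = 30.
DWL = ½ · t · |ΔQ| = ½ · 13.5 · 30 = €202.5.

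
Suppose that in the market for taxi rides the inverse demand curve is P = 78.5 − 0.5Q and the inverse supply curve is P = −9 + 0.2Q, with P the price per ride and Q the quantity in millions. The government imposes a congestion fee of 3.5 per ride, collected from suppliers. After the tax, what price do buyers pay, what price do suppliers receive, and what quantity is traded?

Rewrite in direct form: Qd = 157 − 2P and Qs = 5P + 45.
Without the tax, 157 − 2P = 5P + 45 gives 7P = 112, so P* = 16 and Q* = 125.
With the tax collected from suppliers, supply shifts: Qs = 5(P − 3.5) + 45.
Solving gives Q = 120 with buyers paying 18.5 and suppliers receiving 15 (the 3.5 wedge).
The less price-elastic side of the market bears the larger share of a per-unit tax.

Buyers pay 18.5; suppliers receive 15; quantity = 120.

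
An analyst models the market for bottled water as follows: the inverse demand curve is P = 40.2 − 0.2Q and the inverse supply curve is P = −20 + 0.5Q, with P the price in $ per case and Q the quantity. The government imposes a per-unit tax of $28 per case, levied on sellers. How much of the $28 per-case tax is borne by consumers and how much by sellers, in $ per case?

Inverting to Q(P) form: Qd = 201 − 5P; Qs = 2P + 40.
Without the tax, 201 − 5P = 2P + 40 gives 7P = 161, so P* = $23 and Q* = 86.
With the tax collected from sellers, supply shifts: Qs = 2(P − 28) + 40.
New equilibrium: consumers pay $31, sellers receive $3, Q = 46. (Wedge: Pb − Ps = 28.)
Burden on consumers: $8; on sellers: $20. (They sum to $28.)

Consumers bear $8 per case; sellers bear $20 per case.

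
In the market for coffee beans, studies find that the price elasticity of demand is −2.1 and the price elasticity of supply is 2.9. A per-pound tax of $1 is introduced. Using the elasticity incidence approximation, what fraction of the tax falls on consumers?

Consumers' share ≈ 0.58.

Incidence ratio: consumers' share ≈ εs / (εs + |εd|) = 2.9 / (2.9 + 2.1) = 0.58.
Supply is the more elastic side, so consumers bear the larger share.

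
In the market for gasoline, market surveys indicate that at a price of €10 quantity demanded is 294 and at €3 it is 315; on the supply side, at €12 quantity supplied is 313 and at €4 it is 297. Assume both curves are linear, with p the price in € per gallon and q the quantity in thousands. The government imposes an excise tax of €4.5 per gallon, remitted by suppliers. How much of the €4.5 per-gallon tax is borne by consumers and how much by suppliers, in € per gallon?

Demand slope: (315 − 294)/(3 − 10) = -3, so qd = 324 − 3p.
Supply slope: (297 − 313)/(4 − 12) = 2, so qs = 2p + 289.
Before the tax: set 324 − 3p = 2p + 289 → p* = €7, q* = 303.
With the tax collected from suppliers, supply shifts: qs = 2(p − 4.5) + 289.
Solving gives q = 297.6 with consumers paying €8.8 and suppliers receiving €4.3 (the €4.5 wedge).
Burden on consumers: €1.8; on suppliers: €2.7. (They sum to €4.5.)
The less price-elastic side of the market bears the larger share of a per-unit tax.

Consumers bear €1.8 per gallon; suppliers bear €2.7 per gallon.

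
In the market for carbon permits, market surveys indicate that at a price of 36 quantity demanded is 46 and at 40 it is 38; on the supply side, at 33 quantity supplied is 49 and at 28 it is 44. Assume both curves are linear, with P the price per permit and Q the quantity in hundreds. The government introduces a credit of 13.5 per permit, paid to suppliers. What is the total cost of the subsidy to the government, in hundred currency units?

Government outlay = 796.5 hundred.

Demand slope: (38 − 46)/(40 − 36) = -2, so Qd = 118 − 2P.
Supply slope: (44 − 49)/(28 − 33) = 1, so Qs = P + 16.
Before the subsidy: set 118 − 2P = P + 16 → P* = 34, Q* = 50.
With a per-unit subsidy paid to suppliers, each receives P + 13.5 per unit sold, so supply becomes Qs = (P + 13.5) + 16.
Solving gives Q = 59 with buyers paying 29.5 and suppliers receiving 43 (the 13.5 wedge).
Outlay = t · Q = 13.5 · 59 = 796.5.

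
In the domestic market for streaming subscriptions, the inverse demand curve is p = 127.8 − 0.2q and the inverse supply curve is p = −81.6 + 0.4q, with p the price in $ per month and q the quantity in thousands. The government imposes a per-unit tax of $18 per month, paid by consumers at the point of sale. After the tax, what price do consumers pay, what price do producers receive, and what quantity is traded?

Rewrite in direct form: qd = 639 − 5p and qs = 2.5p + 204.
Before the tax: set 639 − 5p = 2.5p + 204 → p* = $58, q* = 349.
With the tax collected from consumers, demand (in seller-price terms) shifts: qd = 639 − 5(p + 18).
New equilibrium: consumers pay $64, producers receive $46, q = 319. (Wedge: pb − ps = 18.)

Consumers pay $64; producers receive $46; quantity = 319.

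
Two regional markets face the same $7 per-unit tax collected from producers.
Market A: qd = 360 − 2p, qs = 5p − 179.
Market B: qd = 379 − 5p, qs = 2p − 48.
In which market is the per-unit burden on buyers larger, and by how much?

Market A, by $3.

Market A: pre-tax p* = $77, q* = 206; post-tax q = 196; per-unit burden on buyers = $5.
Market B: pre-tax p* = $61, q* = 74; post-tax q = 64; per-unit burden on buyers = $2.
Difference: $5 vs $2 → market A is larger by $3.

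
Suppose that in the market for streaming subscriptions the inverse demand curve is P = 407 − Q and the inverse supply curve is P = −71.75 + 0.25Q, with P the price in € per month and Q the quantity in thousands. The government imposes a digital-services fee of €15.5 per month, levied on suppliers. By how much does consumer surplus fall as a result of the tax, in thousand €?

Inverting to Q(P) form: Qd = 407 − P; Qs = 4P + 287.
Before the tax: set 407 − P = 4P + 287 → P* = €24, Q* = 383.
With the tax collected from suppliers, supply shifts: Qs = 4(P − 15.5) + 287.
Solving gives Q = 370.6 with consumers paying €36.4 and suppliers receiving €20.9 (the €15.5 wedge).
ΔCS is the trapezoid between Q = 370.6 and Q = 383 of height €12.4: ½ · (383 + 370.6) · 12.4 = €4672.32.

Consumer surplus falls by €4672.32 thousand.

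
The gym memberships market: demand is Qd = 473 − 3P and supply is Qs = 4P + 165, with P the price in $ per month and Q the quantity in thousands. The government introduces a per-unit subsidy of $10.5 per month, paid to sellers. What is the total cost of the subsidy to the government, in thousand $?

Before the subsidy: set 473 − 3P = 4P + 165 → P* = $44, Q* = 341.
With a per-unit subsidy paid to sellers, each receives P + 10.5 per unit sold, so supply becomes Qs = 4(P + 10.5) + 165.
Solving gives Q = 359 with buyers paying $38 and sellers receiving $48.5 (the $10.5 wedge).
Outlay = t · Q = 10.5 · 359 = $3769.5.

Government outlay = $3769.5 thousand.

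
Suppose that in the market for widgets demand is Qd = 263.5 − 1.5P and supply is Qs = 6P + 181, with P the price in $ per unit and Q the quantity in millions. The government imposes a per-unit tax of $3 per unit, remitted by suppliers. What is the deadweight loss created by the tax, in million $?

Deadweight loss = $5.4 million.

Before the tax: set 263.5 − 1.5P = 6P + 181 → P* = $11, Q* = 247.
With the tax collected from suppliers, supply shifts: Qs = 6(P − 3) + 181.
New equilibrium: consumers pay $13.4, suppliers receive $10.4, Q = 243.4. (Wedge: Pb − Ps = 3.)
Quantity falls by |ΔQ| = |247 − 243.4| = 3.6.
DWL = ½ · t · |ΔQ| = ½ · 3 · 3.6 = $5.4.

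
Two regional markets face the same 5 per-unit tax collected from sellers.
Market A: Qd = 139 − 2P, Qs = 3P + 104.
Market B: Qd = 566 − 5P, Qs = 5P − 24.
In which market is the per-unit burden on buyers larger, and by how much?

Market A, by 0.5.

Market A: pre-tax P* = 7, Q* = 125; post-tax Q = 119; per-unit burden on buyers = 3.
Market B: pre-tax P* = 59, Q* = 271; post-tax Q = 258.5; per-unit burden on buyers = 2.5.
Difference: 3 vs 2.5 → market A is larger by 0.5.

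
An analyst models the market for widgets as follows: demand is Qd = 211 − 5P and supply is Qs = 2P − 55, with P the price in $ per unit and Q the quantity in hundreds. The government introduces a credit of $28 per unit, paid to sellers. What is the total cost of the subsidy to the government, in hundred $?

Before the subsidy: set 211 − 5P = 2P − 55 → P* = $38, Q* = 21.
With a per-unit subsidy paid to sellers, each receives P + 28 per unit sold, so supply becomes Qs = 2(P + 28) − 55.
New equilibrium: buyers pay $30, sellers receive $58, Q = 61. (Wedge: Pb − Ps = −28.)
Outlay = t · Q = 28 · 61 = $1708.

Government outlay = $1708 hundred.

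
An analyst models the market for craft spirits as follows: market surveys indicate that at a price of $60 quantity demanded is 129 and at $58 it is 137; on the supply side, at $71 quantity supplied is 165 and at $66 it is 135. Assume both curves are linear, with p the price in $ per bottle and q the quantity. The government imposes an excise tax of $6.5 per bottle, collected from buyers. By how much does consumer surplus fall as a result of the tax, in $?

Demand slope: (137 − 129)/(58 − 60) = -4, so qd = 369 − 4p.
Supply slope: (135 − 165)/(66 − 71) = 6, so qs = 6p − 261.
Without the tax, 369 − 4p = 6p − 261 gives 10p = 630, so p* = $63 and q* = 117.
With the tax collected from buyers, demand (in seller-price terms) shifts: qd = 369 − 4(p + 6.5).
New equilibrium: buyers pay $66.9, producers receive $60.4, q = 101.4. (Wedge: pb − ps = 6.5.)
ΔCS is the trapezoid between Q = 101.4 and Q = 117 of height $3.9: ½ · (117 + 101.4) · 3.9 = $425.88.

Consumer surplus falls by $425.88.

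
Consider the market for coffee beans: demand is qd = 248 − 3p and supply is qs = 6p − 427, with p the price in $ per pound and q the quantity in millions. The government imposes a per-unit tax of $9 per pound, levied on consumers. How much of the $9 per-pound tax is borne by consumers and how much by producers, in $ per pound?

Without the tax, 248 − 3p = 6p − 427 gives 9p = 675, so p* = $75 and q* = 23.
With the tax collected from consumers, demand (in seller-price terms) shifts: qd = 248 − 3(p + 9).
Solving gives q = 5 with consumers paying $81 and producers receiving $72 (the $9 wedge).
Burden on consumers: $6; on producers: $3. (They sum to $9.)
The less price-elastic side of the market bears the larger share of a per-unit tax.

Consumers bear $6 per pound; producers bear $3 per pound.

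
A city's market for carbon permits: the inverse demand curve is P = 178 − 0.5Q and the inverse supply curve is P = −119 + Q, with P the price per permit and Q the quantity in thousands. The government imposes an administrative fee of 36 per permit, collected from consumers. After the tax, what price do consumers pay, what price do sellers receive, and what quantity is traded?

Inverting to Q(P) form: Qd = 356 − 2P; Qs = P + 119.
Without the tax, 356 − 2P = P + 119 gives 3P = 237, so P* = 79 and Q* = 198.
With the tax collected from consumers, demand (in seller-price terms) shifts: Qd = 356 − 2(P + 36).
New equilibrium: consumers pay 91, sellers receive 55, Q = 174. (Wedge: Pb − Ps = 36.)

Consumers pay 91; sellers receive 55; quantity = 174.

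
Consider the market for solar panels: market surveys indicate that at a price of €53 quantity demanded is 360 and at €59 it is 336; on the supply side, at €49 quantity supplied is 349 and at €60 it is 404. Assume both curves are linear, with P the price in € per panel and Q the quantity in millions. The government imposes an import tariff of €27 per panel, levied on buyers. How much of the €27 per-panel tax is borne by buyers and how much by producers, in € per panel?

Demand slope: (336 − 360)/(59 − 53) = -4, so Qd = 572 − 4P.
Supply slope: (404 − 349)/(60 − 49) = 5, so Qs = 5P + 104.
Before the tax: set 572 − 4P = 5P + 104 → P* = €52, Q* = 364.
With the tax collected from buyers, demand (in seller-price terms) shifts: Qd = 572 − 4(P + 27).
New equilibrium: buyers pay €67, producers receive €40, Q = 304. (Wedge: Pb − Ps = 27.)
Burden on buyers: €15; on producers: €12. (They sum to €27.)
The less price-elastic side of the market bears the larger share of a per-unit tax.

Buyers bear €15 per panel; producers bear €12 per panel.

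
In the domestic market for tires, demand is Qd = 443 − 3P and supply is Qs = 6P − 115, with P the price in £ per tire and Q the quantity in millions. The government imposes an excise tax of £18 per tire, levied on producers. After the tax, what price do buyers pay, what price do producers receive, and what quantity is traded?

Buyers pay £74; producers receive £56; quantity = 221.

Before the tax: set 443 − 3P = 6P − 115 → P* = £62, Q* = 257.
With the tax collected from producers, supply shifts: Qs = 6(P − 18) − 115.
New equilibrium: buyers pay £74, producers receive £56, Q = 221. (Wedge: Pb − Ps = 18.)
The less price-elastic side of the market bears the larger share of a per-unit tax.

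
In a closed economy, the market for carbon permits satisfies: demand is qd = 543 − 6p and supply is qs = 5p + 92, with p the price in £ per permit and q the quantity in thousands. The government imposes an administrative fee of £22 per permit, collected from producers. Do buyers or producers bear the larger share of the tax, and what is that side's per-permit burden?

Producers bear the larger share: £12 per permit.

Before the tax: set 543 − 6p = 5p + 92 → p* = £41, q* = 297.
With the tax collected from producers, supply shifts: qs = 5(p − 22) + 92.
Solving gives q = 237 with buyers paying £51 and producers receiving £29 (the £22 wedge).
Per-permit burden: buyers £10, producers £12.
Producers take the larger share because supply is less price-elastic here (demand slope 6 vs supply slope 5).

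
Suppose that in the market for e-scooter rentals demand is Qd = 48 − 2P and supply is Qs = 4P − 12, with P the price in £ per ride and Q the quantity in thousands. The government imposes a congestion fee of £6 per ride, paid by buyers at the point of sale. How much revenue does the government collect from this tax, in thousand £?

Tax revenue = £120 thousand.

Before the tax: set 48 − 2P = 4P − 12 → P* = £10, Q* = 28.
With the tax collected from buyers, demand (in seller-price terms) shifts: Qd = 48 − 2(P + 6).
Solving gives Q = 20 with buyers paying £14 and suppliers receiving £8 (the £6 wedge).
Revenue = t · Q = 6 · 20 = £120.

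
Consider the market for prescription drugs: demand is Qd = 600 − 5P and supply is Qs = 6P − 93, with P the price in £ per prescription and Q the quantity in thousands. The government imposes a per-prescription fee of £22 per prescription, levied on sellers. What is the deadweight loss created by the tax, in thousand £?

Without the tax, 600 − 5P = 6P − 93 gives 11P = 693, so P* = £63 and Q* = 285.
With the tax collected from sellers, supply shifts: Qs = 6(P − 22) − 93.
New equilibrium: consumers pay £75, sellers receive £53, Q = 225. (Wedge: Pb − Ps = 22.)
Quantity falls by |ΔQ| = |285 − 225| = 60.
DWL = ½ · t · |ΔQ| = ½ · 22 · 60 = £660.

Deadweight loss = £660 thousand.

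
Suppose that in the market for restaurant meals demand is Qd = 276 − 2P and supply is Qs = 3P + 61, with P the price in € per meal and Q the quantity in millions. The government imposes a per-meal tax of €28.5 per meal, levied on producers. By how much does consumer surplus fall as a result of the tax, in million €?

Without the tax, 276 − 2P = 3P + 61 gives 5P = 215, so P* = €43 and Q* = 190.
With the tax collected from producers, supply shifts: Qs = 3(P − 28.5) + 61.
New equilibrium: consumers pay €60.1, producers receive €31.6, Q = 155.8. (Wedge: Pb − Ps = 28.5.)
ΔCS is the trapezoid between Q = 155.8 and Q = 190 of height €17.1: ½ · (190 + 155.8) · 17.1 = €2956.59.

Consumer surplus falls by €2956.59 million.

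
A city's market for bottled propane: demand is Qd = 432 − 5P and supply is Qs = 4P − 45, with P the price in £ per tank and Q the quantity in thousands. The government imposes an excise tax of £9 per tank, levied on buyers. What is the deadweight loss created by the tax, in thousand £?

Before the tax: set 432 − 5P = 4P − 45 → P* = £53, Q* = 167.
With the tax collected from buyers, demand (in seller-price terms) shifts: Qd = 432 − 5(P + 9).
New equilibrium: buyers pay £57, sellers receive £48, Q = 147. (Wedge: Pb − Ps = 9.)
Quantity falls by |ΔQ| = |167 − 147| = 20.
DWL = ½ · t · |ΔQ| = ½ · 9 · 20 = £90.

Deadweight loss = £90 thousand.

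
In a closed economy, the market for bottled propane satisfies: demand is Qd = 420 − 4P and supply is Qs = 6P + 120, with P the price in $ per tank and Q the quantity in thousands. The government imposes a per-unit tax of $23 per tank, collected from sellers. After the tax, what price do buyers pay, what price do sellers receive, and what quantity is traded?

Buyers pay $43.8; sellers receive $20.8; quantity = 244.8.

Before the tax: set 420 − 4P = 6P + 120 → P* = $30, Q* = 300.
With the tax collected from sellers, supply shifts: Qs = 6(P − 23) + 120.
New equilibrium: buyers pay $43.8, sellers receive $20.8, Q = 244.8. (Wedge: Pb − Ps = 23.)
The less price-elastic side of the market bears the larger share of a per-unit tax.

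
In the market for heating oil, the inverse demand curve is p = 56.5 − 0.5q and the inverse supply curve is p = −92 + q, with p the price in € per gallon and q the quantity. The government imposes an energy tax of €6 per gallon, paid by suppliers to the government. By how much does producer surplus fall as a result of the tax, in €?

Producer surplus falls by €388.

Inverting to q(p) form: qd = 113 − 2p; qs = p + 92.
Without the tax, 113 − 2p = p + 92 gives 3p = 21, so p* = €7 and q* = 99.
With the tax collected from suppliers, supply shifts: qs = (p − 6) + 92.
Solving gives q = 95 with buyers paying €9 and suppliers receiving €3 (the €6 wedge).
ΔPS is the trapezoid between Q = 95 and Q = 99 of height €4: ½ · (99 + 95) · 4 = €388.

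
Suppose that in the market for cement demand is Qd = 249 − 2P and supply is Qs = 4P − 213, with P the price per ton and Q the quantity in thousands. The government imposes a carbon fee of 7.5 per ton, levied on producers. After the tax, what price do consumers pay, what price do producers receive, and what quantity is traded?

Without the tax, 249 − 2P = 4P − 213 gives 6P = 462, so P* = 77 and Q* = 95.
With the tax collected from producers, supply shifts: Qs = 4(P − 7.5) − 213.
New equilibrium: consumers pay 82, producers receive 74.5, Q = 85. (Wedge: Pb − Ps = 7.5.)

Consumers pay 82; producers receive 74.5; quantity = 85.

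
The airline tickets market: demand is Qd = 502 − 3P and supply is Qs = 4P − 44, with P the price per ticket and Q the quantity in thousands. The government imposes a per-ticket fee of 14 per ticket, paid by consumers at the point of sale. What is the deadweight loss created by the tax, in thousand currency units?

Without the tax, 502 − 3P = 4P − 44 gives 7P = 546, so P* = 78 and Q* = 268.
With the tax collected from consumers, demand (in seller-price terms) shifts: Qd = 502 − 3(P + 14).
Solving gives Q = 244 with consumers paying 86 and sellers receiving 72 (the 14 wedge).
Quantity falls by |ΔQ| = |268 − 244| = 24.
DWL = ½ · t · |ΔQ| = ½ · 14 · 24 = 168.

Deadweight loss = 168 thousand.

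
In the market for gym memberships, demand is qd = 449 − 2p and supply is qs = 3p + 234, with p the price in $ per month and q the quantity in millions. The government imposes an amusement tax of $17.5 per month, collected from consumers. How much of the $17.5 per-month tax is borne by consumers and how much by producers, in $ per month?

Before the tax: set 449 − 2p = 3p + 234 → p* = $43, q* = 363.
With the tax collected from consumers, demand (in seller-price terms) shifts: qd = 449 − 2(p + 17.5).
New equilibrium: consumers pay $53.5, producers receive $36, q = 342. (Wedge: pb − ps = 17.5.)
Burden on consumers: $10.5; on producers: $7. (They sum to $17.5.)

Consumers bear $10.5 per month; producers bear $7 per month.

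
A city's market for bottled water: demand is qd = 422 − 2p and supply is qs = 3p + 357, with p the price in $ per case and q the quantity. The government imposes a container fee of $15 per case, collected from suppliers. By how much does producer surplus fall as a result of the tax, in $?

Before the tax: set 422 − 2p = 3p + 357 → p* = $13, q* = 396.
With the tax collected from suppliers, supply shifts: qs = 3(p − 15) + 357.
New equilibrium: consumers pay $22, suppliers receive $7, q = 378. (Wedge: pb − ps = 15.)
ΔPS is the trapezoid between Q = 378 and Q = 396 of height $6: ½ · (396 + 378) · 6 = $2322.

Producer surplus falls by $2322.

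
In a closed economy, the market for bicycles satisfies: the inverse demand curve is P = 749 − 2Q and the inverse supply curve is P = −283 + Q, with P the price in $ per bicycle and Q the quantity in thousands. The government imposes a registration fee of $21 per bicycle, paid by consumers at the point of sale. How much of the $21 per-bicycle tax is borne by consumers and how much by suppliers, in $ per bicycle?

Consumers bear $14 per bicycle; suppliers bear $7 per bicycle.

Rewrite in direct form: Qd = 374.5 − 0.5P and Qs = P + 283.
Before the tax: set 374.5 − 0.5P = P + 283 → P* = $61, Q* = 344.
With the tax collected from consumers, demand (in seller-price terms) shifts: Qd = 374.5 − 0.5(P + 21).
Solving gives Q = 337 with consumers paying $75 and suppliers receiving $54 (the $21 wedge).
Burden on consumers: $14; on suppliers: $7. (They sum to $21.)
The less price-elastic side of the market bears the larger share of a per-unit tax.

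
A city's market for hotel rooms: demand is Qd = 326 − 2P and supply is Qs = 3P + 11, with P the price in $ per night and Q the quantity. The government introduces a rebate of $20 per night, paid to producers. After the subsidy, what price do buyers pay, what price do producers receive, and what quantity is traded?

Without the subsidy, 326 − 2P = 3P + 11 gives 5P = 315, so P* = $63 and Q* = 200.
With a per-unit subsidy paid to producers, each receives P + 20 per unit sold, so supply becomes Qs = 3(P + 20) + 11.
Solving gives Q = 224 with buyers paying $51 and producers receiving $71 (the $20 wedge).

Buyers pay $51; producers receive $71; quantity = 224.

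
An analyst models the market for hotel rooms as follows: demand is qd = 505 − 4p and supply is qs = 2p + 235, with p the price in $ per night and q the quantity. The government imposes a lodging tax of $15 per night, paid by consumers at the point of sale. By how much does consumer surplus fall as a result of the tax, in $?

Consumer surplus falls by $1575.

Before the tax: set 505 − 4p = 2p + 235 → p* = $45, q* = 325.
With the tax collected from consumers, demand (in seller-price terms) shifts: qd = 505 − 4(p + 15).
New equilibrium: consumers pay $50, sellers receive $35, q = 305. (Wedge: pb − ps = 15.)
ΔCS is the trapezoid between Q = 305 and Q = 325 of height $5: ½ · (325 + 305) · 5 = $1575.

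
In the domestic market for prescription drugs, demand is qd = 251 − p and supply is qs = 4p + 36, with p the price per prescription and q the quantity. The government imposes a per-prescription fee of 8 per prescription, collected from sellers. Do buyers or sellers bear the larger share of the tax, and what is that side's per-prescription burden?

Buyers bear the larger share: 6.4 per prescription.

Before the tax: set 251 − p = 4p + 36 → p* = 43, q* = 208.
With the tax collected from sellers, supply shifts: qs = 4(p − 8) + 36.
Solving gives q = 201.6 with buyers paying 49.4 and sellers receiving 41.4 (the 8 wedge).
Per-prescription burden: buyers 6.4, sellers 1.6.
Buyers take the larger share because demand is less price-elastic here (demand slope 1 vs supply slope 4).
The less price-elastic side of the market bears the larger share of a per-unit tax.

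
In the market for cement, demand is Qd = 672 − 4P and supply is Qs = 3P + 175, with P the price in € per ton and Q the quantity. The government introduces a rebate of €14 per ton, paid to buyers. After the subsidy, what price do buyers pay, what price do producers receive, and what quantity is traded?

Before the subsidy: set 672 − 4P = 3P + 175 → P* = €71, Q* = 388.
With a per-unit subsidy paid to buyers, each effectively pays P − 14, so demand becomes Qd = 672 − 4(P − 14).
Solving gives Q = 412 with buyers paying €65 and producers receiving €79 (the €14 wedge).

Buyers pay €65; producers receive €79; quantity = 412.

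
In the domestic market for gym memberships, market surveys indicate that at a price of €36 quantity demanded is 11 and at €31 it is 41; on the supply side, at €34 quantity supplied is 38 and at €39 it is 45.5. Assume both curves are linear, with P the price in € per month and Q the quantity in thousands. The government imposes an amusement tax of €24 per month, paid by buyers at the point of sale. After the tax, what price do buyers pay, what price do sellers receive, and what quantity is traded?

Demand slope: (41 − 11)/(31 − 36) = -6, so Qd = 227 − 6P.
Supply slope: (45.5 − 38)/(39 − 34) = 1.5, so Qs = 1.5P − 13.
Without the tax, 227 − 6P = 1.5P − 13 gives 7.5P = 240, so P* = €32 and Q* = 35.
With the tax collected from buyers, demand (in seller-price terms) shifts: Qd = 227 − 6(P + 24).
Solving gives Q = 6.2 with buyers paying €36.8 and sellers receiving €12.8 (the €24 wedge).
The less price-elastic side of the market bears the larger share of a per-unit tax.

Buyers pay €36.8; sellers receive €12.8; quantity = 6.2.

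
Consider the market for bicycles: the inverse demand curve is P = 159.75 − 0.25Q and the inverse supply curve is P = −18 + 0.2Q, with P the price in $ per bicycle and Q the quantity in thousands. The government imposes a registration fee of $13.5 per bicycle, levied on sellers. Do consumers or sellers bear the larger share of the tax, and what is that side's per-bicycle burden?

Inverting to Q(P) form: Qd = 639 − 4P; Qs = 5P + 90.
Before the tax: set 639 − 4P = 5P + 90 → P* = $61, Q* = 395.
With the tax collected from sellers, supply shifts: Qs = 5(P − 13.5) + 90.
New equilibrium: consumers pay $68.5, sellers receive $55, Q = 365. (Wedge: Pb − Ps = 13.5.)
Per-bicycle burden: consumers $7.5, sellers $6.
Consumers take the larger share because demand is less price-elastic here (demand slope 4 vs supply slope 5).
The less price-elastic side of the market bears the larger share of a per-unit tax.

Consumers bear the larger share: $7.5 per bicycle.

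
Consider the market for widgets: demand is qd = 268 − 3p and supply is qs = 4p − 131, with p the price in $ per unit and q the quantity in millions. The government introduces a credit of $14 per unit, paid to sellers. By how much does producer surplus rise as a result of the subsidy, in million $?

Producer surplus rises by $654 million.

Without the subsidy, 268 − 3p = 4p − 131 gives 7p = 399, so p* = $57 and q* = 97.
With a per-unit subsidy paid to sellers, each receives p + 14 per unit sold, so supply becomes qs = 4(p + 14) − 131.
Solving gives q = 121 with buyers paying $49 and sellers receiving $63 (the $14 wedge).
ΔPS is the trapezoid between Q = 121 and Q = 97 of height $6: ½ · (97 + 121) · 6 = $654.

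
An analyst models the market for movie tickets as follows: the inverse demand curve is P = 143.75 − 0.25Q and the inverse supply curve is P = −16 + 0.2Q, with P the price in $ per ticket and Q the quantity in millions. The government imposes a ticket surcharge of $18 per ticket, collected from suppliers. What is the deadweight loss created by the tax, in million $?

Inverting to Q(P) form: Qd = 575 − 4P; Qs = 5P + 80.
Without the tax, 575 − 4P = 5P + 80 gives 9P = 495, so P* = $55 and Q* = 355.
With the tax collected from suppliers, supply shifts: Qs = 5(P − 18) + 80.
New equilibrium: consumers pay $65, suppliers receive $47, Q = 315. (Wedge: Pb − Ps = 18.)
Quantity falls by |ΔQ| = |355 − 315| = 40.
DWL = ½ · t · |ΔQ| = ½ · 18 · 40 = $360.

Deadweight loss = $360 million.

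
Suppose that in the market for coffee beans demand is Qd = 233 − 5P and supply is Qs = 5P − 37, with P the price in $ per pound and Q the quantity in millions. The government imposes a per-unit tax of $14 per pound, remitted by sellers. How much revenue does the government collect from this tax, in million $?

Tax revenue = $882 million.

Without the tax, 233 − 5P = 5P − 37 gives 10P = 270, so P* = $27 and Q* = 98.
With the tax collected from sellers, supply shifts: Qs = 5(P − 14) − 37.
New equilibrium: buyers pay $34, sellers receive $20, Q = 63. (Wedge: Pb − Ps = 14.)
Revenue = t · Q = 14 · 63 = $882.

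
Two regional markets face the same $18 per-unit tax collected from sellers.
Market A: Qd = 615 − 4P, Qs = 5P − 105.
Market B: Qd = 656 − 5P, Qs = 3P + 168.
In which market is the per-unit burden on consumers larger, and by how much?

Market A, by $3.25.

Market A: pre-tax P* = $80, Q* = 295; post-tax Q = 255; per-unit burden on consumers = $10.
Market B: pre-tax P* = $61, Q* = 351; post-tax Q = 317.25; per-unit burden on consumers = $6.75.
Difference: $10 vs $6.75 → market A is larger by $3.25.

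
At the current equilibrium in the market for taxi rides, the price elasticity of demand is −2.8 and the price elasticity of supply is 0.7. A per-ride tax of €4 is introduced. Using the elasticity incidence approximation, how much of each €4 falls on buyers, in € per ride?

Incidence ratio: buyers' share ≈ εs / (εs + |εd|) = 0.7 / (0.7 + 2.8) = 0.2.
So buyers bear ≈ 0.2 × €4 = €0.8; producers bear €3.2.

Buyers bear ≈ €0.8 per ride.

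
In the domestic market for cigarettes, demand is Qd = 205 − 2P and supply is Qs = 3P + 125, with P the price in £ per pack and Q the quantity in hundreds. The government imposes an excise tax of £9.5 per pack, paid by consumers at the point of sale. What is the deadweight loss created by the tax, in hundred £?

Before the tax: set 205 − 2P = 3P + 125 → P* = £16, Q* = 173.
With the tax collected from consumers, demand (in seller-price terms) shifts: Qd = 205 − 2(P + 9.5).
New equilibrium: consumers pay £21.7, suppliers receive £12.2, Q = 161.6. (Wedge: Pb − Ps = 9.5.)
Quantity falls by |ΔQ| = |173 − 161.6| = 11.4.
DWL = ½ · t · |ΔQ| = ½ · 9.5 · 11.4 = £54.15.

Deadweight loss = £54.15 hundred.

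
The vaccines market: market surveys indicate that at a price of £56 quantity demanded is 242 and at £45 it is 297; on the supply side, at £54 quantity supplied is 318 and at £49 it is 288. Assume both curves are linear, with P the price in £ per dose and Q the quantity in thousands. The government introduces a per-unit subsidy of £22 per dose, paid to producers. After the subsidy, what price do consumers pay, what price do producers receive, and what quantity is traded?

Consumers pay £36; producers receive £58; quantity = 342.

Demand slope: (297 − 242)/(45 − 56) = -5, so Qd = 522 − 5P.
Supply slope: (288 − 318)/(49 − 54) = 6, so Qs = 6P − 6.
Before the subsidy: set 522 − 5P = 6P − 6 → P* = £48, Q* = 282.
With a per-unit subsidy paid to producers, each receives P + 22 per unit sold, so supply becomes Qs = 6(P + 22) − 6.
New equilibrium: consumers pay £36, producers receive £58, Q = 342. (Wedge: Pb − Ps = −22.)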